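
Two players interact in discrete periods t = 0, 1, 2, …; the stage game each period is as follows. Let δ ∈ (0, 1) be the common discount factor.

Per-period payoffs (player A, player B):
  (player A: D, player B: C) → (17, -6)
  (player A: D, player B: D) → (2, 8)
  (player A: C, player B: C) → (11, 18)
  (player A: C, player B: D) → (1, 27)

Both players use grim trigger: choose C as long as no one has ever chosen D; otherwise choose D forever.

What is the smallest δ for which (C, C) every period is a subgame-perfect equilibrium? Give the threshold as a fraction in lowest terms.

9/19

For player A: deviation gain 17−11 = 6, per-period punishment loss 11−2 = 9. IC gives δ ≥ 6/15 = 2/5.
For player B: gain 9, loss 10 per period, so δ ≥ 9/19.
The tighter constraint is player B's, so cooperation needs δ ≥ 9/19.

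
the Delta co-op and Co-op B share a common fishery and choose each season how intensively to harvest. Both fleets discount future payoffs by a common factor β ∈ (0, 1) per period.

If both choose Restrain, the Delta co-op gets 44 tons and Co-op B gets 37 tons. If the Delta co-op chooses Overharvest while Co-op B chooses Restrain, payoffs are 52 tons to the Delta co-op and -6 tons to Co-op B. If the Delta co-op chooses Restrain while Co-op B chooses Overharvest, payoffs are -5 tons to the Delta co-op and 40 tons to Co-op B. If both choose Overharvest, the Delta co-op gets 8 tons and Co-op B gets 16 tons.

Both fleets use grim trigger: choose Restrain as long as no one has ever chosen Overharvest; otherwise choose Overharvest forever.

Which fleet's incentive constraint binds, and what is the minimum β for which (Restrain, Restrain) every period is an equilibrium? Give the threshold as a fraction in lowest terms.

the Delta co-op's threshold: (52−44)/(52−8) = 2/11.
Co-op B's threshold: (40−37)/(40−16) = 1/8.
2/11 > 1/8, so the Delta co-op binds and β* = 2/11.

the Delta co-op; β ≥ 2/11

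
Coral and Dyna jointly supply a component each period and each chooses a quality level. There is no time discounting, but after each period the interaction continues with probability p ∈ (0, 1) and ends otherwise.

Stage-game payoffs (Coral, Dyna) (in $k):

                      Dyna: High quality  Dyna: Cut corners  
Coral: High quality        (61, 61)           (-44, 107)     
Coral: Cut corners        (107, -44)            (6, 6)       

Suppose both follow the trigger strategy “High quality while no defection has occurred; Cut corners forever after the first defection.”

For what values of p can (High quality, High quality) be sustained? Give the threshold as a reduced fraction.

With no time discounting, the continuation probability p plays the role of the discount factor.
Grim-trigger IC: 61/(1−p) ≥ 107 + 6p/(1−p) ⇒ p ≥ (107−61)/(107−6) = 46/101.

46/101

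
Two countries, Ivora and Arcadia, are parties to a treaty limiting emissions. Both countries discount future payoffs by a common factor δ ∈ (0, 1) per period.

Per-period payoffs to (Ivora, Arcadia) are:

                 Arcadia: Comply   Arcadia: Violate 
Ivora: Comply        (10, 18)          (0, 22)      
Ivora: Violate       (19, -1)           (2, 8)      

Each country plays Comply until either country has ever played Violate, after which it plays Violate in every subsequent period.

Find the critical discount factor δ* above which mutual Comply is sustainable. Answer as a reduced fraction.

Ivora: cooperation gives 10 each period; deviation gives 19 once then 2 forever.
  10/(1−δ) ≥ 19 + 2δ/(1−δ) ⇒ δ ≥ 9/17.
Arcadia: cooperation gives 18 each period; deviation gives 22 once then 8 forever.
  δ ≥ 4/14 = 2/7.
Both must hold, so the binding constraint is Ivora's: δ ≥ 9/17.

9/17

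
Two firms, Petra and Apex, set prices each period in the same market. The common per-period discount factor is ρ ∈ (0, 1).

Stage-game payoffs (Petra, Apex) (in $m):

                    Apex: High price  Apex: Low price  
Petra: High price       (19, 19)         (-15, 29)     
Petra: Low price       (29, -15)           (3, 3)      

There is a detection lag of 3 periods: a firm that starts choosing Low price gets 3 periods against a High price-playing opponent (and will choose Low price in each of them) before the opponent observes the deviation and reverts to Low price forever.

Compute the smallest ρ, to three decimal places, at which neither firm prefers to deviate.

A deviator earns 29 for 3 periods, then 3 forever; cooperating earns 19 forever. Multiplying the IC by (1−ρ):
19 ≥ 29(1−ρ^3) + 3ρ^3, so 26·ρ^3 ≥ 10 and ρ^3 ≥ 5/13.
ρ ≥ (5/13)^(1/3) ≈ 0.727.

0.727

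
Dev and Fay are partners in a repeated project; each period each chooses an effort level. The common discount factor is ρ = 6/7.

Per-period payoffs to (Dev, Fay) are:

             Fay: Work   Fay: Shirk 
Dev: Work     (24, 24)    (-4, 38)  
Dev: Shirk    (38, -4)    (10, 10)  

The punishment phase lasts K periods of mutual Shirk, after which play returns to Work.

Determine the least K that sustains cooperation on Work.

IC: ρ(1−ρ^K)/(1−ρ) ≥ (38−24)/(24−10) = 1.
With ρ = 6/7: need 1 − ρ^K ≥ 1·(1−6/7)/(6/7), i.e. ρ^K ≤ 0.8333.
Since (6/7)^1 = 0.8571 and (6/7)^2 = 0.7347, the smallest such K is 2.

2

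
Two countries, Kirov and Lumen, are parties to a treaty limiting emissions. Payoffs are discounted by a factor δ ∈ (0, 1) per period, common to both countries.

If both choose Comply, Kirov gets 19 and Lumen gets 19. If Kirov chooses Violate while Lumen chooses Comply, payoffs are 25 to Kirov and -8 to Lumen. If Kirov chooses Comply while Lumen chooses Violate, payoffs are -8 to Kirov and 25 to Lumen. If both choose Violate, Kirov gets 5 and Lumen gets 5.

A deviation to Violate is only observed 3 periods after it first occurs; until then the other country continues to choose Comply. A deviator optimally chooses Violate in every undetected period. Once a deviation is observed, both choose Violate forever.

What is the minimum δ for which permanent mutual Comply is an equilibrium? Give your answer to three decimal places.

0.669

The best deviation is to choose Violate for all 3 undetected periods, earning 25 each, then 5 forever once detected.
Deviation value: 25(1−δ^3)/(1−δ) + 5δ^3/(1−δ); cooperation value: 19/(1−δ).
IC: 19 ≥ 25(1−δ^3) + 5δ^3 = 25 − 20δ^3.
So δ^3 ≥ 6/20 = 3/10, giving δ ≥ (3/10)^(1/3) ≈ 0.669.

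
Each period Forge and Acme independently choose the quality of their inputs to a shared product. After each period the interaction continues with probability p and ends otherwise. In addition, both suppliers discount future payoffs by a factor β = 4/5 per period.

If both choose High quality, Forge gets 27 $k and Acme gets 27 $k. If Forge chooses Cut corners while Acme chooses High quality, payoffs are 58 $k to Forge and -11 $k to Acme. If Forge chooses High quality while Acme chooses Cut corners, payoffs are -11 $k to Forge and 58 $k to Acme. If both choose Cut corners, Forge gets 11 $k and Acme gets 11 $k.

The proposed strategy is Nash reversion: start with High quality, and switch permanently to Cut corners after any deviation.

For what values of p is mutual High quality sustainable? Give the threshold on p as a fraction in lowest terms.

155/188

With continuation probability p and discount β, the effective per-period discount factor is βp.
Grim-trigger IC: βp ≥ (58−27)/(58−11) = 31/47.
So p ≥ (31/47)/(4/5) = 155/188.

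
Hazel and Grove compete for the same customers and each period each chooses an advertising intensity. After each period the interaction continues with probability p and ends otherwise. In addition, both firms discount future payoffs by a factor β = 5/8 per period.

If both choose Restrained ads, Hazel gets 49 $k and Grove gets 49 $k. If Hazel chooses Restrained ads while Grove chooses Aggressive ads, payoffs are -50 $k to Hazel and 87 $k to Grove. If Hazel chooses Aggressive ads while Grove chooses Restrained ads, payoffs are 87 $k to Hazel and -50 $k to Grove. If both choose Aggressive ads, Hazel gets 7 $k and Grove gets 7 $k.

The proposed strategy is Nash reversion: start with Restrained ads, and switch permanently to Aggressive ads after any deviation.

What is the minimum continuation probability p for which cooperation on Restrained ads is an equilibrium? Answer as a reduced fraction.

With continuation probability p and discount β, the effective per-period discount factor is βp.
Grim-trigger IC: βp ≥ (87−49)/(87−7) = 19/40.
So p ≥ (19/40)/(5/8) = 19/25.

19/25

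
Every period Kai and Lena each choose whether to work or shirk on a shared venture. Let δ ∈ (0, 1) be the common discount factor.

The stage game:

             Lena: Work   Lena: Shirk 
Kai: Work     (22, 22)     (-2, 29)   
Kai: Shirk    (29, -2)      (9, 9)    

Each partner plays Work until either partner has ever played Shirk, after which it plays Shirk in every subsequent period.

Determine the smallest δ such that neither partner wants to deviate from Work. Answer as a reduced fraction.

7/20

One-period gain from deviating is 29 − 22 = 7. The loss is 22 − 9 = 13 in every subsequent period, with present value 13·δ/(1−δ).
Deviation is unprofitable when 13·δ/(1−δ) ≥ 7, i.e. δ/(1−δ) ≥ 7/13.
Equivalently δ ≥ 7/(7+13) = 7/20.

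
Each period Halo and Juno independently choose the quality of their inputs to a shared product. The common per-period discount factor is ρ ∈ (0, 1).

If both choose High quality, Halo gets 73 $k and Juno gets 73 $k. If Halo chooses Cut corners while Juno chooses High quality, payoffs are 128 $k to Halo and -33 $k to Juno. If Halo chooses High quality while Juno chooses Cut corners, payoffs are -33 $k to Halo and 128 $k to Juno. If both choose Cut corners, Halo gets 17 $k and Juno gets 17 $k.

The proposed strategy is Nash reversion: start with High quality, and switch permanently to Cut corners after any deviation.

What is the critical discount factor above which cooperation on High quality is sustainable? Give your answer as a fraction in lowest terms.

55/111

Cooperation forever yields 73 each period: 73/(1−ρ).
Deviating yields 128 once, then 17 forever: 128 + 17ρ/(1−ρ).
No profitable deviation requires 73/(1−ρ) ≥ 128 + 17ρ/(1−ρ).
Multiplying by (1−ρ): 73 ≥ 128(1−ρ) + 17ρ = 128 − 111ρ.
So 111ρ ≥ 55, i.e. ρ ≥ 55/111.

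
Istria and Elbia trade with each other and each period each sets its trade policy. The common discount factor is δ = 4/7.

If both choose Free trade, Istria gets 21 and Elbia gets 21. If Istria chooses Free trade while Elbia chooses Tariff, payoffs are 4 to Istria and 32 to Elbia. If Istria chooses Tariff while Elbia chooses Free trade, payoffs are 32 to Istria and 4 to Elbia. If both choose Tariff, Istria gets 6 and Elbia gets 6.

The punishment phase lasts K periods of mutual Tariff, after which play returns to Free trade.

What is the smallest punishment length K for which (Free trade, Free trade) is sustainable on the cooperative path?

No profitable deviation requires (21−6)(δ+…+δ^K) ≥ 32−21, i.e. δ+…+δ^K ≥ 11/15 ≈ 0.7333.
With δ = 4/7, the partial sums are K=1: 0.5714, K=2: 0.8980.
K = 2 is the first length at which the sum reaches 0.7333.

2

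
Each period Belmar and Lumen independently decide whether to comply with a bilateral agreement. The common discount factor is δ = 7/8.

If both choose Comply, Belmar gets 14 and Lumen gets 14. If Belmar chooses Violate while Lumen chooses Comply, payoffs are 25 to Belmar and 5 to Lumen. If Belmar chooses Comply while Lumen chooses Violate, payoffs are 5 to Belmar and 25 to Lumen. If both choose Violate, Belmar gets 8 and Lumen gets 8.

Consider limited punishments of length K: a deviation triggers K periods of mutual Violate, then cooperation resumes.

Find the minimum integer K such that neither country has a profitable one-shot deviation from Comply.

No profitable deviation requires (14−8)(δ+…+δ^K) ≥ 25−14, i.e. δ+…+δ^K ≥ 11/6 ≈ 1.8333.
With δ = 7/8, the partial sums are K=1: 0.8750, K=2: 1.6406, K=3: 2.3105.
K = 3 is the first length at which the sum reaches 1.8333.

3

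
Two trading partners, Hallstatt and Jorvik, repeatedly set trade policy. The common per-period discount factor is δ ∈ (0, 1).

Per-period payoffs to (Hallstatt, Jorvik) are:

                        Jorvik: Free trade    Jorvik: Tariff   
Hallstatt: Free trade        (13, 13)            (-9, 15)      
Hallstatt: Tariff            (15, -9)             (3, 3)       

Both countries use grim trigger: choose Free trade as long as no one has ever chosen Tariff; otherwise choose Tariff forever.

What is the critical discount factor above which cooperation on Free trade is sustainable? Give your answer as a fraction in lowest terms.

1/6

13/(1−δ) ≥ 15 + 3δ/(1−δ)
13 ≥ 15 − 12δ
δ ≥ 2/12 = 1/6.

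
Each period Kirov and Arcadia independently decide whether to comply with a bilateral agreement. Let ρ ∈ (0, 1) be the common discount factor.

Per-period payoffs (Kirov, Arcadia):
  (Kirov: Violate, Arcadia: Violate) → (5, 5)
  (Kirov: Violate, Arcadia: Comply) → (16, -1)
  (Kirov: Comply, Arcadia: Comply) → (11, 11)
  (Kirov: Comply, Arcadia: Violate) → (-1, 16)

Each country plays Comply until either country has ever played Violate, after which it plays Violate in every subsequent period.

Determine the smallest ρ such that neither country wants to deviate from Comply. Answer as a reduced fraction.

5/11

One-period gain from deviating is 16 − 11 = 5. The loss is 11 − 5 = 6 in every subsequent period, with present value 6·ρ/(1−ρ).
Deviation is unprofitable when 6·ρ/(1−ρ) ≥ 5, i.e. ρ/(1−ρ) ≥ 5/6.
Equivalently ρ ≥ 5/(5+6) = 5/11.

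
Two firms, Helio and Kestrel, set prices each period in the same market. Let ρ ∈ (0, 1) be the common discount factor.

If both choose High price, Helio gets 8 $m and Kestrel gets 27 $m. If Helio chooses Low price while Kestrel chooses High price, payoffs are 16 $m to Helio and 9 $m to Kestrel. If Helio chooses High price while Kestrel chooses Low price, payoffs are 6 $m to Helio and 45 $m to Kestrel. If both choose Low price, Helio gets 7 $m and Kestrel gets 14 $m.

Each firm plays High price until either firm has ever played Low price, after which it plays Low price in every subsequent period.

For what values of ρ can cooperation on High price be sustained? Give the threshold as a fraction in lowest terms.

Helio's threshold: (16−8)/(16−7) = 8/9.
Kestrel's threshold: (45−27)/(45−14) = 18/31.
8/9 > 18/31, so Helio binds and ρ* = 8/9.

8/9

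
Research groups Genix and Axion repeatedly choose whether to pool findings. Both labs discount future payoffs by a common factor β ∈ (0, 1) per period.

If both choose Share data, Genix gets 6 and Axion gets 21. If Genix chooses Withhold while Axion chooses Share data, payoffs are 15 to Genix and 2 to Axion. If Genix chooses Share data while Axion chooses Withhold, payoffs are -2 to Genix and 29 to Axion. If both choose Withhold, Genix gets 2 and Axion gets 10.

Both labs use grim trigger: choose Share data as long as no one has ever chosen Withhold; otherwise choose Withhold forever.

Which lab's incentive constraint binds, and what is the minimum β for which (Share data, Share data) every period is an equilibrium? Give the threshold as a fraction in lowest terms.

Genix; β ≥ 9/13

Genix: cooperation gives 6 each period; deviation gives 15 once then 2 forever.
  6/(1−β) ≥ 15 + 2β/(1−β) ⇒ β ≥ 9/13.
Axion: cooperation gives 21 each period; deviation gives 29 once then 10 forever.
  β ≥ 8/19.
Both must hold, so the binding constraint is Genix's: β ≥ 9/13.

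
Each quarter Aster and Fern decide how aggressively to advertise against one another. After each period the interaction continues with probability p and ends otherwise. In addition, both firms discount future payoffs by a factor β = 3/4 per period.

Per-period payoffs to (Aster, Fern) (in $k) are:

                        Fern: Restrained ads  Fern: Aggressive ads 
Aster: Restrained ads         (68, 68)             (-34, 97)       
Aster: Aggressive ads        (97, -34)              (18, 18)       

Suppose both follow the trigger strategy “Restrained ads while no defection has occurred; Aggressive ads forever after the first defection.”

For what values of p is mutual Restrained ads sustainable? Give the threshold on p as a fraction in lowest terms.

116/237

Expected continuation weight on next period's payoff is β·p = 3/4·p, which plays the role of the discount factor.
Cooperation requires 3/4·p ≥ (97−68)/(97−18) = 29/79, hence p ≥ 116/237.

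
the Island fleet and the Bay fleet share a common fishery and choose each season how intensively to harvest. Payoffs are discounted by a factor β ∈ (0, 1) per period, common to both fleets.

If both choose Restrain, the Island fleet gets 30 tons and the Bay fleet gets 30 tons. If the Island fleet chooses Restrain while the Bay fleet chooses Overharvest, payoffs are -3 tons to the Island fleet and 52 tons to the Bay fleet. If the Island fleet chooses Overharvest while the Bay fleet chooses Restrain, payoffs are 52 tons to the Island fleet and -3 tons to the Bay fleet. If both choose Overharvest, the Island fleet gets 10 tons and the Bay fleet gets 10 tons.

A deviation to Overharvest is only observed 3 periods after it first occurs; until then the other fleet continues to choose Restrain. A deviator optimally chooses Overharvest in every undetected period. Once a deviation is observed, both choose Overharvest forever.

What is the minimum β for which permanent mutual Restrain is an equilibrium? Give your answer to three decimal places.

0.806

Deviating for the 3 undetected periods gains 52−30 = 22 per period over cooperation, then loses 30−10 = 20 per period forever once punishment starts.
Gain: 22(1 + β + … + β^2); loss: 20·β^3/(1−β).
No profitable deviation ⇔ 22(1−β^3) ≤ 20·β^3, i.e. β^3 ≥ 22/(22+20) = 11/21.
Hence β ≥ (11/21)^(1/3) ≈ 0.806.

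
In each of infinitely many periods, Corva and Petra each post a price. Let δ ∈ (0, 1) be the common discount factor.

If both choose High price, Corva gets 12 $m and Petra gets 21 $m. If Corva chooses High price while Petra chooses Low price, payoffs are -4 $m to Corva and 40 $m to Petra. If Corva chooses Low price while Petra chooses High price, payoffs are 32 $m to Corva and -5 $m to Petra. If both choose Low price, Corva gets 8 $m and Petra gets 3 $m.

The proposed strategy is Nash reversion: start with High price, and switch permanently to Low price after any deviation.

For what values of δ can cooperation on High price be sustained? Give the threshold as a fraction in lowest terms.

5/6

Corva's threshold: (32−12)/(32−8) = 5/6.
Petra's threshold: (40−21)/(40−3) = 19/37.
5/6 > 19/37, so Corva binds and δ* = 5/6.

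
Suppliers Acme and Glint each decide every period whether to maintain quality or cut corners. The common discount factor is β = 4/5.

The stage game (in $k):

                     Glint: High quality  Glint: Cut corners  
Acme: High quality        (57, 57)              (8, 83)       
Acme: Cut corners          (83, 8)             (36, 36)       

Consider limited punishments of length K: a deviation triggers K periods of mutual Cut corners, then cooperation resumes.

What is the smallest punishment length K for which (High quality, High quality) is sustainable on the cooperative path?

Need Σ_{k=1}^{K} β^k ≥ (83−57)/(57−36) = 1.2381 at β = 4/5.
At K = 1 the sum is 0.8000 < 1.2381; at K = 2 it is 1.4400 ≥ 1.2381.
So the minimum punishment length is K = 2.

2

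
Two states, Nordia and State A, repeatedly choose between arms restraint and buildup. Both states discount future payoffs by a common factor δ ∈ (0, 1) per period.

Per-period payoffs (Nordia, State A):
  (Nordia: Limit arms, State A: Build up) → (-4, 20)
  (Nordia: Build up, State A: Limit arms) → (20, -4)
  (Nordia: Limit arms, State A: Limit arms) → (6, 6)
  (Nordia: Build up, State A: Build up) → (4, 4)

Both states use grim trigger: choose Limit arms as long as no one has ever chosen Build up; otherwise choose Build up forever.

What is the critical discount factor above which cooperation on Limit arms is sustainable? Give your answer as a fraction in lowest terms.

6/(1−δ) ≥ 20 + 4δ/(1−δ)
6 ≥ 20 − 16δ
δ ≥ 14/16 = 7/8.

7/8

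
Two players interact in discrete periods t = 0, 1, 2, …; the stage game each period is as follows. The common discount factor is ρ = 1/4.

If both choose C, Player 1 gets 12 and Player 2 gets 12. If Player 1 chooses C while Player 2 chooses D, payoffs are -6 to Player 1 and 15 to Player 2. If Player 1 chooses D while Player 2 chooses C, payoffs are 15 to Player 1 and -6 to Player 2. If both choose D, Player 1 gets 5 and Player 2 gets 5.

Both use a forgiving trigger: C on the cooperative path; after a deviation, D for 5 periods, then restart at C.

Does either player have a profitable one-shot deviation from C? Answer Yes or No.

A one-shot deviation gives 15 now, then 5 for 5 periods, then back to 12.
Gain from deviating: (15−12) today; loss: (12−5) in each of the next 5 periods.
No-deviation condition: (12−5)(ρ+…+ρ^5) ≥ 15−12, i.e. ρ+…+ρ^5 ≥ 3/7.
At ρ = 1/4: ρ+…+ρ^5 = 0.3330 < 0.4286.
So cooperation is not sustainable.

Yes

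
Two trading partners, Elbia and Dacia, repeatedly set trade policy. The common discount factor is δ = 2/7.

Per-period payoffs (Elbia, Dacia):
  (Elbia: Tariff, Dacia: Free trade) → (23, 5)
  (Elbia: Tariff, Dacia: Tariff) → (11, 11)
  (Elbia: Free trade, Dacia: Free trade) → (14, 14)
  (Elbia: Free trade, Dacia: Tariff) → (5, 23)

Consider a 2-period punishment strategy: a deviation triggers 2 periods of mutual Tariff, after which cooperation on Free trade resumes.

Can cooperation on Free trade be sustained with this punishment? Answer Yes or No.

A one-shot deviation gives 23 now, then 11 for 2 periods, then back to 14.
Gain from deviating: (23−14) today; loss: (14−11) in each of the next 2 periods.
No-deviation condition: (14−11)(δ+…+δ^2) ≥ 23−14, i.e. δ+…+δ^2 ≥ 3.
At δ = 2/7: δ+…+δ^2 = 0.3673 < 3.0000.
So cooperation is not sustainable.

No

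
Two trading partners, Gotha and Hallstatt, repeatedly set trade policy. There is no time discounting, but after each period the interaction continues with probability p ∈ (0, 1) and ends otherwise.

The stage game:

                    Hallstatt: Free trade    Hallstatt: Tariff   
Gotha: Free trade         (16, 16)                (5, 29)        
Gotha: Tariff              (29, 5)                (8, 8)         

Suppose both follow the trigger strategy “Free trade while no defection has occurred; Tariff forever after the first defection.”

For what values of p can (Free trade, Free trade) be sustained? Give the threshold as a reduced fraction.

With no time discounting, the continuation probability p plays the role of the discount factor.
Grim-trigger IC: 16/(1−p) ≥ 29 + 8p/(1−p) ⇒ p ≥ (29−16)/(29−8) = 13/21.

13/21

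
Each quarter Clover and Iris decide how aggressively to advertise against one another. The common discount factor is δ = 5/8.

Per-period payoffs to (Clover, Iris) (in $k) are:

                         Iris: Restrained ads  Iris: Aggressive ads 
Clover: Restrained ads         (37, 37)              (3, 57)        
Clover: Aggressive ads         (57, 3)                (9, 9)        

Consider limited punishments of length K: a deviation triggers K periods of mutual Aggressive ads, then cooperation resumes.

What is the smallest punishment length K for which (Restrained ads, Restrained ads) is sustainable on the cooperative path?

2

Need Σ_{k=1}^{K} δ^k ≥ (57−37)/(37−9) = 0.7143 at δ = 5/8.
At K = 1 the sum is 0.6250 < 0.7143; at K = 2 it is 1.0156 ≥ 0.7143.
So the minimum punishment length is K = 2.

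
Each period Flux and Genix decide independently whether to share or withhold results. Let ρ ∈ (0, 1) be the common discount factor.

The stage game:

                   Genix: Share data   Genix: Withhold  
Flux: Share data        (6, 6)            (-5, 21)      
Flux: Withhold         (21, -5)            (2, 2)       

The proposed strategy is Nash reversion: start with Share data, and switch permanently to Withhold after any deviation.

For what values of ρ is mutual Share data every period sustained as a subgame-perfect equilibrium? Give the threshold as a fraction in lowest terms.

6/(1−ρ) ≥ 21 + 2ρ/(1−ρ)
6 ≥ 21 − 19ρ
ρ ≥ 15/19.

15/19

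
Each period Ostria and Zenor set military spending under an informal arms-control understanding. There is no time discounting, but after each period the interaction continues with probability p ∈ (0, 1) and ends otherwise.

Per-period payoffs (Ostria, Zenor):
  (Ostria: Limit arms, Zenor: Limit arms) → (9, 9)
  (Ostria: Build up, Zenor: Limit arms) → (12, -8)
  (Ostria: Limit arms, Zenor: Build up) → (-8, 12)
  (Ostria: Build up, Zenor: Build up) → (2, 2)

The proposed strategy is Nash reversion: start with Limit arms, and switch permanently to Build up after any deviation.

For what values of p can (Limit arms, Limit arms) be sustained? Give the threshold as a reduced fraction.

3/10

Expected cooperation value is 9 + p·9 + p²·9 + … = 9/(1−p); deviation gives 12 + p·2/(1−p).
9 ≥ 12(1−p) + 2p ⇒ 10p ≥ 3 ⇒ p ≥ 3/10.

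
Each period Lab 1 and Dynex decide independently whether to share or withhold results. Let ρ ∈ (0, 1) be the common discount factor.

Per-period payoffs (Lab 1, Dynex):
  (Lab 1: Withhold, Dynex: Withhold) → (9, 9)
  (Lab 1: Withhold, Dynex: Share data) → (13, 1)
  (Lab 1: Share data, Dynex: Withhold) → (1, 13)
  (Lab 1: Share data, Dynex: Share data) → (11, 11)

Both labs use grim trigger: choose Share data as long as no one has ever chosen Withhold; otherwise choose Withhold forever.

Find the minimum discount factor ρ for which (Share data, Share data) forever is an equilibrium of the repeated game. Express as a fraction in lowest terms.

11/(1−ρ) ≥ 13 + 9ρ/(1−ρ)
11 ≥ 13 − 4ρ
ρ ≥ 2/4 = 1/2.

1/2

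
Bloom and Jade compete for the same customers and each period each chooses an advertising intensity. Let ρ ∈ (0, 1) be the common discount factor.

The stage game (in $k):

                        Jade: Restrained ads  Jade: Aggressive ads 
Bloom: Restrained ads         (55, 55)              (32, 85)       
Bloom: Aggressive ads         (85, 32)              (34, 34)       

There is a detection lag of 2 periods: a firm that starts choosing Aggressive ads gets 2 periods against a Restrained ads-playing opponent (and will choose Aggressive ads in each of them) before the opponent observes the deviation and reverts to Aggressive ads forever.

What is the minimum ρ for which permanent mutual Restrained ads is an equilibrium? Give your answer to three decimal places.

0.767

Deviating for the 2 undetected periods gains 85−55 = 30 per period over cooperation, then loses 55−34 = 21 per period forever once punishment starts.
Gain: 30(1 + ρ + … + ρ^1); loss: 21·ρ^2/(1−ρ).
No profitable deviation ⇔ 30(1−ρ^2) ≤ 21·ρ^2, i.e. ρ^2 ≥ 30/(30+21) = 10/17.
Hence ρ ≥ (10/17)^(1/2) ≈ 0.767.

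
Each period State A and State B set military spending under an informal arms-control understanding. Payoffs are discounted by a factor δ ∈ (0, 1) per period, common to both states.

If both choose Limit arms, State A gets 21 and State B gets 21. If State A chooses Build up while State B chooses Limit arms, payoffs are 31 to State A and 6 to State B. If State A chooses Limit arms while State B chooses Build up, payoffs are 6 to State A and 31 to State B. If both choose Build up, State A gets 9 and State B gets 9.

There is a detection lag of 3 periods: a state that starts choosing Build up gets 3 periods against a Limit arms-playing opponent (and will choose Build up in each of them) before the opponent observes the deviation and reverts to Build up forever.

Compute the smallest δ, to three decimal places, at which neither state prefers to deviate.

0.769

A deviator earns 31 for 3 periods, then 9 forever; cooperating earns 21 forever. Multiplying the IC by (1−δ):
21 ≥ 31(1−δ^3) + 9δ^3, so 22·δ^3 ≥ 10 and δ^3 ≥ 5/11.
δ ≥ (5/11)^(1/3) ≈ 0.769.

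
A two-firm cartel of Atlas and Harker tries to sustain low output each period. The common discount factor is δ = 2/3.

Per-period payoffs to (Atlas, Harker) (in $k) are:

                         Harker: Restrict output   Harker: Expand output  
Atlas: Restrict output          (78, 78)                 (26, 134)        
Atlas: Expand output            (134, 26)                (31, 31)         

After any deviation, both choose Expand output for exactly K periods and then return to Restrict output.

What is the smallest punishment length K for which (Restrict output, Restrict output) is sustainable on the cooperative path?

3

No profitable deviation requires (78−31)(δ+…+δ^K) ≥ 134−78, i.e. δ+…+δ^K ≥ 56/47 ≈ 1.1915.
With δ = 2/3, the partial sums are K=1: 0.6667, K=2: 1.1111, K=3: 1.4074.
K = 3 is the first length at which the sum reaches 1.1915.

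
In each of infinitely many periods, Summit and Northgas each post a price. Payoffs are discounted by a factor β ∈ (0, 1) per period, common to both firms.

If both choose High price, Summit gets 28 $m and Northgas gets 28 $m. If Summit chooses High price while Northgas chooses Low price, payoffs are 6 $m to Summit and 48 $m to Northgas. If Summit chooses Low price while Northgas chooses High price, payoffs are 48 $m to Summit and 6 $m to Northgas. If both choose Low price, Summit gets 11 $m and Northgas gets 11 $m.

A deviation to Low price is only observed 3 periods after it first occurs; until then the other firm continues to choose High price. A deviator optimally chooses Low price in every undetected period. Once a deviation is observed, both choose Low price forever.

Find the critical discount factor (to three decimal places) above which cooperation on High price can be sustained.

Deviating for the 3 undetected periods gains 48−28 = 20 per period over cooperation, then loses 28−11 = 17 per period forever once punishment starts.
Gain: 20(1 + β + … + β^2); loss: 17·β^3/(1−β).
No profitable deviation ⇔ 20(1−β^3) ≤ 17·β^3, i.e. β^3 ≥ 20/(20+17) = 20/37.
Hence β ≥ (20/37)^(1/3) ≈ 0.815.

0.815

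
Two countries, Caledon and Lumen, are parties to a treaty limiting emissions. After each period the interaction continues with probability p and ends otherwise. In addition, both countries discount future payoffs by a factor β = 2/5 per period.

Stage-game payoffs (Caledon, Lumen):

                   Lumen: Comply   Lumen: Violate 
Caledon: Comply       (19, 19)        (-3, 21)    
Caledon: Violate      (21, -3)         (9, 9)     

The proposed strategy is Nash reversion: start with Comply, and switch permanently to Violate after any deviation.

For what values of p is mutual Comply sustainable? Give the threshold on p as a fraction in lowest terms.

5/12

With continuation probability p and discount β, the effective per-period discount factor is βp.
Grim-trigger IC: βp ≥ (21−19)/(21−9) = 1/6.
So p ≥ (1/6)/(2/5) = 5/12.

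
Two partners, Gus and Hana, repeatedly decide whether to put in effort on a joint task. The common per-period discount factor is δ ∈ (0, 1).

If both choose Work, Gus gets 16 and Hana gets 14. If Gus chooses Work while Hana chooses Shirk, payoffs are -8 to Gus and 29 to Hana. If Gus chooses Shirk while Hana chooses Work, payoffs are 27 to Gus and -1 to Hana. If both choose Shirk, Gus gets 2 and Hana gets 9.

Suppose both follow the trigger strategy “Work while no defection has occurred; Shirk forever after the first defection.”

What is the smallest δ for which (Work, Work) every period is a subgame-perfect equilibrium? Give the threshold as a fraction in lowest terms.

Gus: cooperation gives 16 each period; deviation gives 27 once then 2 forever.
  16/(1−δ) ≥ 27 + 2δ/(1−δ) ⇒ δ ≥ 11/25.
Hana: cooperation gives 14 each period; deviation gives 29 once then 9 forever.
  δ ≥ 15/20 = 3/4.
Both must hold, so the binding constraint is Hana's: δ ≥ 3/4.

3/4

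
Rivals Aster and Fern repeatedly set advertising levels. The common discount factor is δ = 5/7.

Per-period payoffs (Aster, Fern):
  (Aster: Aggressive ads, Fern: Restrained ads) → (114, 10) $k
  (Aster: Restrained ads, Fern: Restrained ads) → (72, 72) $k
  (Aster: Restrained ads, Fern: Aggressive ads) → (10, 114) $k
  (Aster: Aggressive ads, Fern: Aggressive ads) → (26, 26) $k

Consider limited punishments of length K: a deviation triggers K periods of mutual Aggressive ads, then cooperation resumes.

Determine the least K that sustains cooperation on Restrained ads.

2

No profitable deviation requires (72−26)(δ+…+δ^K) ≥ 114−72, i.e. δ+…+δ^K ≥ 21/23 ≈ 0.9130.
With δ = 5/7, the partial sums are K=1: 0.7143, K=2: 1.2245.
K = 2 is the first length at which the sum reaches 0.9130.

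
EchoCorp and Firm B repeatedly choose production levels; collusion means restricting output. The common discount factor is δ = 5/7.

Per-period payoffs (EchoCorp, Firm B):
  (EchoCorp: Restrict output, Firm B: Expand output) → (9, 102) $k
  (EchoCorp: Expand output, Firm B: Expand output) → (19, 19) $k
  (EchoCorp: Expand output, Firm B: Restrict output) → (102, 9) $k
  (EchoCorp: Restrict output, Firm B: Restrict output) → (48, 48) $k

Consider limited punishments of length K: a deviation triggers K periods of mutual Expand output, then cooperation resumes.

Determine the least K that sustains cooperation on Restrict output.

No profitable deviation requires (48−19)(δ+…+δ^K) ≥ 102−48, i.e. δ+…+δ^K ≥ 54/29 ≈ 1.8621.
With δ = 5/7, the partial sums are K=1: 0.7143, K=2: 1.2245, K=3: 1.5889, K=4: 1.8492, K=5: 2.0352.
K = 5 is the first length at which the sum reaches 1.8621.

5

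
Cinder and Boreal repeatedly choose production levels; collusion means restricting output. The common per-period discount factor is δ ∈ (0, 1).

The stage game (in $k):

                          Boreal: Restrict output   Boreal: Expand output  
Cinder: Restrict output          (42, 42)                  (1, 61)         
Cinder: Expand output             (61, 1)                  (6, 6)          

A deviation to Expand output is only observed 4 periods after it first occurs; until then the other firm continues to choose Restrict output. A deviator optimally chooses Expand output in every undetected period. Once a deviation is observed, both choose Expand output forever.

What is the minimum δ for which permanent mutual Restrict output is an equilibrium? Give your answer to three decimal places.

0.767

The best deviation is to choose Expand output for all 4 undetected periods, earning 61 each, then 6 forever once detected.
Deviation value: 61(1−δ^4)/(1−δ) + 6δ^4/(1−δ); cooperation value: 42/(1−δ).
IC: 42 ≥ 61(1−δ^4) + 6δ^4 = 61 − 55δ^4.
So δ^4 ≥ 19/55, giving δ ≥ (19/55)^(1/4) ≈ 0.767.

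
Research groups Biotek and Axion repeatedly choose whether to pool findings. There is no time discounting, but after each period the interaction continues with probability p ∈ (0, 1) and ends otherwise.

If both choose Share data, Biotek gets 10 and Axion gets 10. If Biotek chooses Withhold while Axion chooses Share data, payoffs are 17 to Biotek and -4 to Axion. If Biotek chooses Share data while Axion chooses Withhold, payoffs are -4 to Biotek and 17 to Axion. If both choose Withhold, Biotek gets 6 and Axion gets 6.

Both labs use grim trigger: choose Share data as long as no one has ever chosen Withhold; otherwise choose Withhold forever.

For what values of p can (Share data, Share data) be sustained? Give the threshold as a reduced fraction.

7/11

With no time discounting, the continuation probability p plays the role of the discount factor.
Grim-trigger IC: 10/(1−p) ≥ 17 + 6p/(1−p) ⇒ p ≥ (17−10)/(17−6) = 7/11.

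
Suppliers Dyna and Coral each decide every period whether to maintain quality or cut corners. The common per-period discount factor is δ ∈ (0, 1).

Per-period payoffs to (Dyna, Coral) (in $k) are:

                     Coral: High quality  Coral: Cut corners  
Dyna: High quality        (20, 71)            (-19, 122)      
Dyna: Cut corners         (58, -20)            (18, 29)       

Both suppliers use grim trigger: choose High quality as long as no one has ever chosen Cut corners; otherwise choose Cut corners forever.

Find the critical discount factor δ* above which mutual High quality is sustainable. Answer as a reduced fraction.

Dyna's threshold: (58−20)/(58−18) = 19/20.
Coral's threshold: (122−71)/(122−29) = 17/31.
19/20 > 17/31, so Dyna binds and δ* = 19/20.

19/20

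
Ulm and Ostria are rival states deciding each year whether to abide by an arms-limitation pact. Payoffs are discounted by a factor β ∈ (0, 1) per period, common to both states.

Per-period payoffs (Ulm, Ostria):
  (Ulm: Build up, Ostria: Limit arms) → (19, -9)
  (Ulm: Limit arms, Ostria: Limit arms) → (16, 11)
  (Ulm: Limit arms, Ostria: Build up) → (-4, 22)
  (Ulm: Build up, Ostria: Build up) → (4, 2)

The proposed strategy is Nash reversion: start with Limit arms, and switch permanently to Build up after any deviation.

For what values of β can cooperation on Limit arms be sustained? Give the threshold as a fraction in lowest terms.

For Ulm: deviation gain 19−16 = 3, per-period punishment loss 16−4 = 12. IC gives β ≥ 3/15 = 1/5.
For Ostria: gain 11, loss 9 per period, so β ≥ 11/20.
The tighter constraint is Ostria's, so cooperation needs β ≥ 11/20.

11/20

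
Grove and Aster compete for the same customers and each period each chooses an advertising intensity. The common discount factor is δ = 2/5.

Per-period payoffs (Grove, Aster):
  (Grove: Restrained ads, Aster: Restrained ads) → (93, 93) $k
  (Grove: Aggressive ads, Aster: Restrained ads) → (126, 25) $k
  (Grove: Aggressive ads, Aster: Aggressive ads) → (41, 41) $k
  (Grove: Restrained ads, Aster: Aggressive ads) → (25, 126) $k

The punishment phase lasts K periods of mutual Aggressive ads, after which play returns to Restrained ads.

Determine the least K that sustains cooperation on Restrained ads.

IC: δ(1−δ^K)/(1−δ) ≥ (126−93)/(93−41) = 33/52.
With δ = 2/5: need 1 − δ^K ≥ 33/52·(1−2/5)/(2/5), i.e. δ^K ≤ 0.0481.
Since (2/5)^3 = 0.0640 and (2/5)^4 = 0.0256, the smallest such K is 4.

4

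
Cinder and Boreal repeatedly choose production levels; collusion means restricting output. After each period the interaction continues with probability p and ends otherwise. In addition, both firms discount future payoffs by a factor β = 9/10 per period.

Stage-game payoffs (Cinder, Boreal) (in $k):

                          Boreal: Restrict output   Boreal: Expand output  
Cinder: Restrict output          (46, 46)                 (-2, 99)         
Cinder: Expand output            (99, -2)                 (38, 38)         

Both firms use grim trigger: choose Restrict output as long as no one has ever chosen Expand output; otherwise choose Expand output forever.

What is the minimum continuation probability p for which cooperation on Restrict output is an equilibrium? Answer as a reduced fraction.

With continuation probability p and discount β, the effective per-period discount factor is βp.
Grim-trigger IC: βp ≥ (99−46)/(99−38) = 53/61.
So p ≥ (53/61)/(9/10) = 530/549.

530/549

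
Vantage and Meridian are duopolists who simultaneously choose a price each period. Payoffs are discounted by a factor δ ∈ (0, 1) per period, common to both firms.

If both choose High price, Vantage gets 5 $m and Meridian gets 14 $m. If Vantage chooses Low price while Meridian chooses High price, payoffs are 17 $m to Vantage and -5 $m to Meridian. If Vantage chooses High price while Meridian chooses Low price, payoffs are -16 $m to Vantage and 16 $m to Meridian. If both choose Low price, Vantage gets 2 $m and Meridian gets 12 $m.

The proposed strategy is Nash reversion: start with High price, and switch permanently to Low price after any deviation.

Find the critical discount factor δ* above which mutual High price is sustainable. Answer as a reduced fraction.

Vantage's threshold: (17−5)/(17−2) = 4/5.
Meridian's threshold: (16−14)/(16−12) = 1/2.
4/5 > 1/2, so Vantage binds and δ* = 4/5.

4/5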